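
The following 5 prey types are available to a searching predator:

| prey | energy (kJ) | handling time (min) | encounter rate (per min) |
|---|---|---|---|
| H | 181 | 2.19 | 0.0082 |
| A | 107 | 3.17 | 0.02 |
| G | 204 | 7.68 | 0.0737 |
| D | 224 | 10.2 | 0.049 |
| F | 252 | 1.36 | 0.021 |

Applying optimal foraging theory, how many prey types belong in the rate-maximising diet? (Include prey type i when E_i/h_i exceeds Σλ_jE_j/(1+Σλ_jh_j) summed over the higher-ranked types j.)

Rank by E/h (kJ/min): F 185, H 82.6, A 33.8, G 26.6, D 22. Include each in turn until the next type's E/h falls below the running intake rate.
Rate on top 1: 5.145. H: 82.6 > 5.145 → include.
Rate on top 2: 6.475. A: 33.8 > 6.475 → include.
Rate on top 3: 8.033. G: 26.6 > 8.033 → include.
Rate on top 4: 14.29. D: 22 > 14.29 → include.
Optimal diet: F, H, A, G, D — 5 of 5 types.

5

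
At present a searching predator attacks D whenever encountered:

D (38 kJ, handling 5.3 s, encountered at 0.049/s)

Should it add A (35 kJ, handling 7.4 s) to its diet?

Yes

Intake rate on the current diet: R = (0.049×38) / (1 + 0.049×5.3) = 1.862/1.26 = 1.478 kJ/s.
Profitability of A: 35/7.4 = 4.73 kJ/s.
Since 4.73 > R, including A increases the long-run rate.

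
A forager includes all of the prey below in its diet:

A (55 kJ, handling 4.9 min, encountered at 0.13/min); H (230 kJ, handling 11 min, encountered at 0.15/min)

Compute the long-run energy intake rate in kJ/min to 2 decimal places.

R = (0.13×55 + 0.15×230) / (1 + 0.13×4.9 + 0.15×11) = 41.65/3.287 = 12.67 kJ/min.

12.67 kJ/min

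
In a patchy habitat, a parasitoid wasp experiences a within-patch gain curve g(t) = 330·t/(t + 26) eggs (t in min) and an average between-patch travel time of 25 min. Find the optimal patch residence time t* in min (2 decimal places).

Optimal t* satisfies g'(t*) = g(t*)/(T + t*).
g'(t) = 330·26/(t + 26)². Setting 330·26/(t+26)² = 330t/[(t+26)(25+t)] gives 26(25+t) = t(t+26), so t² = 26×25 = 650.
t* = √650 = 25.5 min.

25.50 min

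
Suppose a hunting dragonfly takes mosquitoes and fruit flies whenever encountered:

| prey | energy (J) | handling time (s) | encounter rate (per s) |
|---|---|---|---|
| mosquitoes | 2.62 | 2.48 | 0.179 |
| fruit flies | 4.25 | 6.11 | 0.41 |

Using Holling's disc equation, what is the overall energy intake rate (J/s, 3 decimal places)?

0.560 J/s

R = Σλ_iE_i / (1 + Σλ_ih_i)
Numerator: 0.179×2.62 + 0.41×4.25 = 2.211
Denominator: 1 + 0.179×2.48 + 0.41×6.11 = 3.949
R = 2.211/3.949 = 0.56 J/s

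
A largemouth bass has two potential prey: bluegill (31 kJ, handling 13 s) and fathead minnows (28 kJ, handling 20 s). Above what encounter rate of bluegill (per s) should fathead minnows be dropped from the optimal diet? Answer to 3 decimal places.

Drop fathead minnows once their profitability E₂/h₂ falls below the rate achievable on bluegill alone: E₂/h₂ = λE₁/(1 + λh₁).
Solve for λ: λE₁h₂ = E₂(1 + λh₁) → λ(E₁h₂ − E₂h₁) = E₂ → λ = E₂/(E₁h₂ − E₂h₁).
λ = 28/(31×20 − 28×13) = 28/256 = 0.1094 per s.

0.109 per s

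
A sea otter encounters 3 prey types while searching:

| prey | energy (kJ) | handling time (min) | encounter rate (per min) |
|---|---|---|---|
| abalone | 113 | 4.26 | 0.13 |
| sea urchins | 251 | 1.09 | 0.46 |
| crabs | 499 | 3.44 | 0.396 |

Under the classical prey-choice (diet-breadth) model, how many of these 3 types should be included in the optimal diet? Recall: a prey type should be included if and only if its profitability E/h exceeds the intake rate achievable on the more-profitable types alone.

E/h in descending order: sea urchins 230, crabs 145, abalone 26.5 kJ/min. The optimal diet is the largest prefix of this list for which every included type satisfies E_i/h_i > R on the types above it.
Rate on top 1: 76.9. crabs: 145 > 76.9 → include.
Rate on top 2: 109.3. abalone: 26.5 < 109.3 → exclude; stop.
Optimal diet: sea urchins, crabs — 2 of 3 types.

2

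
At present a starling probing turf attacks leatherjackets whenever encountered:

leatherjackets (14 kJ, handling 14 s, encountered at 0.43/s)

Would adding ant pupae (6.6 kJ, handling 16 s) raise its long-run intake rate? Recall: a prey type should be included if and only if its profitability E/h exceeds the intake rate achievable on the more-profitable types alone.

No

Intake rate on the current diet: R = (0.43×14) / (1 + 0.43×14) = 6.02/7.02 = 0.8575 kJ/s.
Profitability of ant pupae: 6.6/16 = 0.4125 kJ/s.
0.4125 < 0.8575, so adding ant pupae would lower the average — exclude it.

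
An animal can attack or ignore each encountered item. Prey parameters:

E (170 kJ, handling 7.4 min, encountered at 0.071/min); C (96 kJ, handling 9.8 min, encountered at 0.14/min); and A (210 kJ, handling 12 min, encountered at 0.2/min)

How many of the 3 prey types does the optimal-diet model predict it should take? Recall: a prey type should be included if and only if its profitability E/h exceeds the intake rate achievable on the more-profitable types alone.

2

E/h in descending order: E 23, A 17.5, C 9.8 kJ/min. The optimal diet is the largest prefix of this list for which every included type satisfies E_i/h_i > R on the types above it.
Rate on top 1: 7.913. A: 17.5 > 7.913 → include.
Rate on top 2: 13.77. C: 9.8 < 13.77 → exclude; stop.
Optimal diet: E, A — 2 of 3 types.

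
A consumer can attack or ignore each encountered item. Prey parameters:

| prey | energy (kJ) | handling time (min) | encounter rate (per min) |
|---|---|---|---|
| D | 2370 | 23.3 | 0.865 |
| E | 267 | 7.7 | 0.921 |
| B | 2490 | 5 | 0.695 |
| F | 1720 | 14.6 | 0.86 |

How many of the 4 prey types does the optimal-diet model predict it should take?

1

Rank by E/h (kJ/min): B 498, F 118, D 102, E 34.7. Include each in turn until the next type's E/h falls below the running intake rate.
Rate on top 1: 386.7. F: 118 < 386.7 → exclude; stop.
Optimal diet: B — 1 of 4 types.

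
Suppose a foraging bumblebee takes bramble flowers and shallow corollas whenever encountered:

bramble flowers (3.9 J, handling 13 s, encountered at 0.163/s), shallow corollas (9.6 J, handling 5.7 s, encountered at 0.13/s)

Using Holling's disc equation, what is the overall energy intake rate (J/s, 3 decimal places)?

R = (0.163×3.9 + 0.13×9.6) / (1 + 0.163×13 + 0.13×5.7) = 1.884/3.86 = 0.488 J/s.

0.488 J/s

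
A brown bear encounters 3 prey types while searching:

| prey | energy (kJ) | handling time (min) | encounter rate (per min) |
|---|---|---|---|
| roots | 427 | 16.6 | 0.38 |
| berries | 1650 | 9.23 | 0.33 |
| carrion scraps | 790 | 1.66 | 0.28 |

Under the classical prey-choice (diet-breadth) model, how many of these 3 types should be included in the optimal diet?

2

Profitabilities (E/h, kJ/min): carrion scraps 476, berries 179, roots 25.7. Add prey in this order while the next type's profitability exceeds the intake rate on those already taken.
Rate on top 1: 151. berries: 179 > 151 → include.
Rate on top 2: 169.8. roots: 25.7 < 169.8 → exclude; stop.
Optimal diet: carrion scraps, berries — 2 of 3 types.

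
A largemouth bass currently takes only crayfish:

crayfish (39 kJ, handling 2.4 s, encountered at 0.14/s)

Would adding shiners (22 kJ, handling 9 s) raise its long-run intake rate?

No

On crayfish alone, R = ΣλE/(1+Σλh) = 5.46/1.336 = 4.087 kJ/s.
shiners: E/h = 22/9 = 2.444 kJ/s.
Since 2.444 < R, time spent handling shiners is better spent searching.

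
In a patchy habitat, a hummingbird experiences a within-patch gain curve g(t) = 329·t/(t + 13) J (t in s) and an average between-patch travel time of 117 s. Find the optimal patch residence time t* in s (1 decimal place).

Optimal t* satisfies g'(t*) = g(t*)/(T + t*).
g'(t) = 329·13/(t + 13)². Setting 329·13/(t+13)² = 329t/[(t+13)(117+t)] gives 13(117+t) = t(t+13), so t² = 13×117 = 1521.
t* = √1521 = 39 s.

39.0 s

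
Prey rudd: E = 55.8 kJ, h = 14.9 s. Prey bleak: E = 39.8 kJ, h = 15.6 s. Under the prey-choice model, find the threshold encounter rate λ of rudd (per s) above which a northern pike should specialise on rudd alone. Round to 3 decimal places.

0.143 per s

At the threshold, the rate on rudd alone equals the profitability of bleak: λ·55.8/(1 + λ·14.9) = 39.8/15.6 = 2.551.
Rearranging, λ(55.8 − 2.551×14.9) = 2.551, so λ = 2.551/17.79 = 0.1434 per s.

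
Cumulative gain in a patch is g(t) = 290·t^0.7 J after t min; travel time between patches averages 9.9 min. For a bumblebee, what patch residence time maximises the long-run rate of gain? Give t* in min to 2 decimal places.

By the marginal value theorem, leave when the instantaneous gain rate g'(t) equals the habitat-wide average g(t)/(T + t).
g'(t) = 0.7·290·t^-0.3. Setting 0.7·290·t^-0.3 = 290·t^0.7/(9.9+t) gives 0.7(9.9+t) = t, so 0.30·t = 0.7×9.9.
t* = 0.7×9.9/0.30 = 23.1 min.

23.10 min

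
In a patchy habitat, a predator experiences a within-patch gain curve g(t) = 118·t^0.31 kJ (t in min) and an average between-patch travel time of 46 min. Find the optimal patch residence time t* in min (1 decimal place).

Optimal t* satisfies g'(t*) = g(t*)/(T + t*).
g'(t) = 0.31·118·t^-0.69. Setting 0.31·118·t^-0.69 = 118·t^0.31/(46+t) gives 0.31(46+t) = t, so 0.69·t = 0.31×46.
t* = 0.31×46/0.69 = 20.67 min.

20.7 min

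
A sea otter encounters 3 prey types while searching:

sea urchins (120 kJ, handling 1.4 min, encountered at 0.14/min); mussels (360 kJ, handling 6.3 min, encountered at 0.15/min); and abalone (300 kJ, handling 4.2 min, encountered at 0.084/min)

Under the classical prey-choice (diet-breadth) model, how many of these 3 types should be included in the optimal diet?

3

Profitabilities (E/h, kJ/min): sea urchins 85.7, abalone 71.4, mussels 57.1. Add prey in this order while the next type's profitability exceeds the intake rate on those already taken.
Rate on top 1: 14.05. abalone: 71.4 > 14.05 → include.
Rate on top 2: 27.12. mussels: 57.1 > 27.12 → include.
Optimal diet: sea urchins, abalone, mussels — 3 of 3 types.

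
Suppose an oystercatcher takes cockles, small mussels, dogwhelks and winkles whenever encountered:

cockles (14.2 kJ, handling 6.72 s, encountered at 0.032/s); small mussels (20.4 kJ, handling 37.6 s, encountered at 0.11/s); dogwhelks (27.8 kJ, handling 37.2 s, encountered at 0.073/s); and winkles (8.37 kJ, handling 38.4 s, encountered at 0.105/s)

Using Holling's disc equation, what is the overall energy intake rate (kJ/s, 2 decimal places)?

R = Σλ_iE_i / (1 + Σλ_ih_i)
Numerator: 0.032×14.2 + 0.11×20.4 + 0.073×27.8 + 0.105×8.37 = 5.607
Denominator: 1 + 0.032×6.72 + 0.11×37.6 + 0.073×37.2 + 0.105×38.4 = 12.1
R = 5.607/12.1 = 0.4634 kJ/s

0.46 kJ/s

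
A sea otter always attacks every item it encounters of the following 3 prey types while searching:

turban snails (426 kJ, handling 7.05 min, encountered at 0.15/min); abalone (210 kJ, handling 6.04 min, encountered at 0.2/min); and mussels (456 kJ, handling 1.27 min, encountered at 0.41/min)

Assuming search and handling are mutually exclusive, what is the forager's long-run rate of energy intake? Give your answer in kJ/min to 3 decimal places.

Energy encountered per unit search time: 0.15×426 + 0.2×210 + 0.41×456 = 292.9 kJ/min.
Handling time per unit search time: 0.15×7.05 + 0.2×6.04 + 0.41×1.27 = 2.786.
Rate = 292.9/(1 + 2.786) = 77.35 kJ/min.

77.349 kJ/min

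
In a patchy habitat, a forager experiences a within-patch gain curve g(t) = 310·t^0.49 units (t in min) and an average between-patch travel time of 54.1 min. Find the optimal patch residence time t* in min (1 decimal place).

52.0 min

Optimal t* satisfies g'(t*) = g(t*)/(T + t*).
g'(t) = 0.49·310·t^-0.51. Setting 0.49·310·t^-0.51 = 310·t^0.49/(54.1+t) gives 0.49(54.1+t) = t, so 0.51·t = 0.49×54.1.
t* = 0.49×54.1/0.51 = 51.98 min.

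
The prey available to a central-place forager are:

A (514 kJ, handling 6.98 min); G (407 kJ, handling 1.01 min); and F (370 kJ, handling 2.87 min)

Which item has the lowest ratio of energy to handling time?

In descending order of E/h:
G: 407/1.01 = 403 kJ/min
F: 370/2.87 = 129 kJ/min
A: 514/6.98 = 73.6 kJ/min

A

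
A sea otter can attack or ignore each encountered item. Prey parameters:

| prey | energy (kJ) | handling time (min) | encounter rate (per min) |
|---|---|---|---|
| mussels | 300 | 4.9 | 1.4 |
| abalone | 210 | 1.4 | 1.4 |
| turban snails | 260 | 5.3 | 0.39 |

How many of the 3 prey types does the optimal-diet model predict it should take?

Rank by E/h (kJ/min): abalone 150, mussels 61.2, turban snails 49.1. Include each in turn until the next type's E/h falls below the running intake rate.
Rate on top 1: 99.32. mussels: 61.2 < 99.32 → exclude; stop.
Optimal diet: abalone — 1 of 3 types.

1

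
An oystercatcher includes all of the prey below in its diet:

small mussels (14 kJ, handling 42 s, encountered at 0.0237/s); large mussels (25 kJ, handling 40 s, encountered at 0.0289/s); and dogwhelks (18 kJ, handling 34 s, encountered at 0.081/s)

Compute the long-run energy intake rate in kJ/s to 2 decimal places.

Energy encountered per unit search time: 0.0237×14 + 0.0289×25 + 0.081×18 = 2.512 kJ/s.
Handling time per unit search time: 0.0237×42 + 0.0289×40 + 0.081×34 = 4.905.
Rate = 2.512/(1 + 4.905) = 0.4254 kJ/s.

0.43 kJ/s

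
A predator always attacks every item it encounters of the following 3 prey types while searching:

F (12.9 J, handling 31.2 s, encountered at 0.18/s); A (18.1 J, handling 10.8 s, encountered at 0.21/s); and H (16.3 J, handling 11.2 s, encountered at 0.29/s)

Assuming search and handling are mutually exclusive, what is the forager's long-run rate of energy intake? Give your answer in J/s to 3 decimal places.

0.894 J/s

R = Σλ_iE_i / (1 + Σλ_ih_i)
Numerator: 0.18×12.9 + 0.21×18.1 + 0.29×16.3 = 10.85
Denominator: 1 + 0.18×31.2 + 0.21×10.8 + 0.29×11.2 = 12.13
R = 10.85/12.13 = 0.8943 J/s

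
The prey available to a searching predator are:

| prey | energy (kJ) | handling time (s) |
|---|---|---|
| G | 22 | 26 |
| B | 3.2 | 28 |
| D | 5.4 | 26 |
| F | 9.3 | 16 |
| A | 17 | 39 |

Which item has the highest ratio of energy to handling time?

Profitability E/h (kJ/s): G = 22/26 = 0.846, B = 3.2/28 = 0.114, D = 5.4/26 = 0.208, F = 9.3/16 = 0.581, A = 17/39 = 0.436.
Ranked: G > F > A > D > B.

G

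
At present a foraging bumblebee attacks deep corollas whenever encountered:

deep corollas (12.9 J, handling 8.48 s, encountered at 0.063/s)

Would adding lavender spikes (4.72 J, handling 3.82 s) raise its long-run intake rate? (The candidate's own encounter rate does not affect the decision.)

Yes

Intake rate on the current diet: R = (0.063×12.9) / (1 + 0.063×8.48) = 0.8127/1.534 = 0.5297 J/s.
Profitability of lavender spikes: 4.72/3.82 = 1.236 J/s.
Since 1.236 > R, including lavender spikes increases the long-run rate.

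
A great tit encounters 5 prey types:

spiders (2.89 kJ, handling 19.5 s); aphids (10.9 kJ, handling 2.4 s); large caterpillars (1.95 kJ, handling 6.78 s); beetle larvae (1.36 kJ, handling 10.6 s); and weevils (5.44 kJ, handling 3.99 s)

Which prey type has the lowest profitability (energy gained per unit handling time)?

Profitability E/h (kJ/s): spiders = 2.89/19.5 = 0.148, aphids = 10.9/2.4 = 4.54, large caterpillars = 1.95/6.78 = 0.288, beetle larvae = 1.36/10.6 = 0.128, weevils = 5.44/3.99 = 1.36.
Ranked: aphids > weevils > large caterpillars > spiders > beetle larvae.

beetle larvae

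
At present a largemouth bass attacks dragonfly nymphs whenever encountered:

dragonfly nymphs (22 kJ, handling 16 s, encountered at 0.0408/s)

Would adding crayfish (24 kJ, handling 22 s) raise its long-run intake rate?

Yes

Intake rate on the current diet: R = (0.0408×22) / (1 + 0.0408×16) = 0.8976/1.653 = 0.5431 kJ/s.
crayfish: E/h = 24/22 = 1.091 kJ/s.
1.091 > 0.5431, so adding crayfish raises the average — include it.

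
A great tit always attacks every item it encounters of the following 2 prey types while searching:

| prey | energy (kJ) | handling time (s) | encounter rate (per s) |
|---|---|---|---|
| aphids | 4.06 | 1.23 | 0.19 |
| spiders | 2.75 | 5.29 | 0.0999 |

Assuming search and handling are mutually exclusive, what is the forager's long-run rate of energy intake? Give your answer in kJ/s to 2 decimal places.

R = Σλ_iE_i / (1 + Σλ_ih_i)
Numerator: 0.19×4.06 + 0.0999×2.75 = 1.046
Denominator: 1 + 0.19×1.23 + 0.0999×5.29 = 1.762
R = 1.046/1.762 = 0.5937 kJ/s

0.59 kJ/s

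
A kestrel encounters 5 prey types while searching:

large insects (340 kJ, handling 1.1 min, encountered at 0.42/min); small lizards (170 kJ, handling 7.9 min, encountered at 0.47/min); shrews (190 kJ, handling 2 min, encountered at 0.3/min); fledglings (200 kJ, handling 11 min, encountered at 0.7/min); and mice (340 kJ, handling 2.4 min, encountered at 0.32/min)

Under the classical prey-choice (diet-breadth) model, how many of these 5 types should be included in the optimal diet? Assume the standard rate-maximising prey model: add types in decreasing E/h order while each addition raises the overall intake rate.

Profitabilities (E/h, kJ/min): large insects 309, mice 142, shrews 95, small lizards 21.5, fledglings 18.2. Add prey in this order while the next type's profitability exceeds the intake rate on those already taken.
Rate on top 1: 97.67. mice: 142 > 97.67 → include.
Rate on top 2: 112.8. shrews: 95 < 112.8 → exclude; stop.
Optimal diet: large insects, mice — 2 of 5 types.

2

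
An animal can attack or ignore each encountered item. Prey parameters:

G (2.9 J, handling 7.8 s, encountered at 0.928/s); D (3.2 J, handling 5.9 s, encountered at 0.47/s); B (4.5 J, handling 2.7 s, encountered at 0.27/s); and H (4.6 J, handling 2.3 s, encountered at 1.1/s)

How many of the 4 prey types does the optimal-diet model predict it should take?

2

E/h in descending order: H 2, B 1.67, D 0.542, G 0.372 J/s. The optimal diet is the largest prefix of this list for which every included type satisfies E_i/h_i > R on the types above it.
Rate on top 1: 1.433. B: 1.67 > 1.433 → include.
Rate on top 2: 1.473. D: 0.542 < 1.473 → exclude; stop.
Optimal diet: H, B — 2 of 4 types.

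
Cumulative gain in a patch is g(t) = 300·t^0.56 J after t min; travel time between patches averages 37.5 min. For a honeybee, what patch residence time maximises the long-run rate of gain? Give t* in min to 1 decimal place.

Maximise g(t)/(T+t): set derivative to zero → g'(t)(T+t) = g(t).
g'(t) = 0.56·300·t^-0.44. Setting 0.56·300·t^-0.44 = 300·t^0.56/(37.5+t) gives 0.56(37.5+t) = t, so 0.44·t = 0.56×37.5.
t* = 0.56×37.5/0.44 = 47.73 min.

47.7 min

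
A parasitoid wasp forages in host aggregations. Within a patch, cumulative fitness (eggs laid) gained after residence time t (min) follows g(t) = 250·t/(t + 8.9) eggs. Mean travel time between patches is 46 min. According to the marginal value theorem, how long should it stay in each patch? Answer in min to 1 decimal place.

By the marginal value theorem, leave when the instantaneous gain rate g'(t) equals the habitat-wide average g(t)/(T + t).
g'(t) = 250·8.9/(t + 8.9)². Setting 250·8.9/(t+8.9)² = 250t/[(t+8.9)(46+t)] gives 8.9(46+t) = t(t+8.9), so t² = 8.9×46 = 409.4.
t* = √409.4 = 20.23 min.

20.2 min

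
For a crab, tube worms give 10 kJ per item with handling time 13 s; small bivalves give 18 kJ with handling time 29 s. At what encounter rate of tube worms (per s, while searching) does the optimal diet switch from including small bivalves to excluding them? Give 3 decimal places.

0.321 per s

Drop small bivalves once their profitability E₂/h₂ falls below the rate achievable on tube worms alone: E₂/h₂ = λE₁/(1 + λh₁).
Solve for λ: λE₁h₂ = E₂(1 + λh₁) → λ(E₁h₂ − E₂h₁) = E₂ → λ = E₂/(E₁h₂ − E₂h₁).
λ = 18/(10×29 − 18×13) = 18/56 = 0.3214 per s.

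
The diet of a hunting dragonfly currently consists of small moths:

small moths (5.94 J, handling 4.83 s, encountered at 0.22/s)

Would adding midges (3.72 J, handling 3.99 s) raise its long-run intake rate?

Yes

On small moths alone, R = ΣλE/(1+Σλh) = 1.307/2.063 = 0.6336 J/s.
Profitability of midges: 3.72/3.99 = 0.9323 J/s.
Since 0.9323 > R, including midges increases the long-run rate.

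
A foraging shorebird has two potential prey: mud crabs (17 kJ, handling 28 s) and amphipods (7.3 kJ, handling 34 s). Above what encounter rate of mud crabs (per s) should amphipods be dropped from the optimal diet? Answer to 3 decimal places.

0.020 per s

Drop amphipods once their profitability E₂/h₂ falls below the rate achievable on mud crabs alone: E₂/h₂ = λE₁/(1 + λh₁).
Solve for λ: λE₁h₂ = E₂(1 + λh₁) → λ(E₁h₂ − E₂h₁) = E₂ → λ = E₂/(E₁h₂ − E₂h₁).
λ = 7.3/(17×34 − 7.3×28) = 7.3/373.6 = 0.01954 per s.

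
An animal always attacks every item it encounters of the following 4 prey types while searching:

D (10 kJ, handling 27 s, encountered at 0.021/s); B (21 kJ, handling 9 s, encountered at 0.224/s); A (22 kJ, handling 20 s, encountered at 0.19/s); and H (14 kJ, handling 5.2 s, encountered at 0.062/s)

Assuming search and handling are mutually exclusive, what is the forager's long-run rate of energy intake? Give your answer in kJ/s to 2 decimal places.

R = Σλ_iE_i / (1 + Σλ_ih_i)
Numerator: 0.021×10 + 0.224×21 + 0.19×22 + 0.062×14 = 9.962
Denominator: 1 + 0.021×27 + 0.224×9 + 0.19×20 + 0.062×5.2 = 7.705
R = 9.962/7.705 = 1.293 kJ/s

1.29 kJ/s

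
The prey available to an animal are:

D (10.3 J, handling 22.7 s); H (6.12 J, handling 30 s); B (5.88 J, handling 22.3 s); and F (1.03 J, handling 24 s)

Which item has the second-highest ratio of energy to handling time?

Profitability E/h (J/s): D = 10.3/22.7 = 0.454, H = 6.12/30 = 0.204, B = 5.88/22.3 = 0.264, F = 1.03/24 = 0.0429.
Ranked: D > B > H > F.

B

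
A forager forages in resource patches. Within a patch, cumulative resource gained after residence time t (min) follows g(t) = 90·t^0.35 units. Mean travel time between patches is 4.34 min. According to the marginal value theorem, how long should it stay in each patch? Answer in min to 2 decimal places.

2.34 min

By the marginal value theorem, leave when the instantaneous gain rate g'(t) equals the habitat-wide average g(t)/(T + t).
g'(t) = 0.35·90·t^-0.65. Setting 0.35·90·t^-0.65 = 90·t^0.35/(4.34+t) gives 0.35(4.34+t) = t, so 0.65·t = 0.35×4.34.
t* = 0.35×4.34/0.65 = 2.337 min.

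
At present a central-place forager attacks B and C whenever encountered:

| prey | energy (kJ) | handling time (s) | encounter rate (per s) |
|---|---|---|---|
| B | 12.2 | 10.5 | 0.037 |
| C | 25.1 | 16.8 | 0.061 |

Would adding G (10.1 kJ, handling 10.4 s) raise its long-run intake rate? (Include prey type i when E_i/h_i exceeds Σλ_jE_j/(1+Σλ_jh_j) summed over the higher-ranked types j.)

Yes

Current rate: (0.037×12.2 + 0.061×25.1)/(1 + 0.037×10.5 + 0.061×16.8) = 0.8215 kJ/s.
Profitability of G: 10.1/10.4 = 0.9712 kJ/s.
0.9712 > 0.8215, so adding G raises the average — include it.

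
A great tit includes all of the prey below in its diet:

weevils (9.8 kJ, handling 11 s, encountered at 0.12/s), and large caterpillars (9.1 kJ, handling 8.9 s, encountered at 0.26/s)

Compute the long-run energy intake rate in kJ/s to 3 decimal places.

R = Σλ_iE_i / (1 + Σλ_ih_i)
Numerator: 0.12×9.8 + 0.26×9.1 = 3.542
Denominator: 1 + 0.12×11 + 0.26×8.9 = 4.634
R = 3.542/4.634 = 0.7644 kJ/s

0.764 kJ/s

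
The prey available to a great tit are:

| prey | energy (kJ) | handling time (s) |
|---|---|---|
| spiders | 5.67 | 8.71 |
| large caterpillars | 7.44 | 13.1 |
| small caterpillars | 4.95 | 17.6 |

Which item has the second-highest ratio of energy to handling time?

large caterpillars

Profitability E/h (kJ/s): spiders = 5.67/8.71 = 0.651, large caterpillars = 7.44/13.1 = 0.568, small caterpillars = 4.95/17.6 = 0.281.
Ranked: spiders > large caterpillars > small caterpillars.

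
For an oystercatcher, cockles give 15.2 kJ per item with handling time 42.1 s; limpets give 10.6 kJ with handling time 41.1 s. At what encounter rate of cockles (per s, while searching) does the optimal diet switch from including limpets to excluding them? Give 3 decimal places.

0.059 per s

At the threshold, the rate on cockles alone equals the profitability of limpets: λ·15.2/(1 + λ·42.1) = 10.6/41.1 = 0.2579.
Rearranging, λ(15.2 − 0.2579×42.1) = 0.2579, so λ = 0.2579/4.342 = 0.0594 per s.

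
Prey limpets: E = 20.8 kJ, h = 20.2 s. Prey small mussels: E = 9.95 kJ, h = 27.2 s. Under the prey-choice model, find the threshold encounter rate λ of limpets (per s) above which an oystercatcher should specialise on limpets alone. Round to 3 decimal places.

0.027 per s

At the threshold, the rate on limpets alone equals the profitability of small mussels: λ·20.8/(1 + λ·20.2) = 9.95/27.2 = 0.3658.
Rearranging, λ(20.8 − 0.3658×20.2) = 0.3658, so λ = 0.3658/13.41 = 0.02728 per s.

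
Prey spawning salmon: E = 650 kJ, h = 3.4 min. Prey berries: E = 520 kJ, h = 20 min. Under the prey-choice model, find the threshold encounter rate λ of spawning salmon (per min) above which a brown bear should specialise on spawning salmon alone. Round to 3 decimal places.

0.046 per min

Drop berries once their profitability E₂/h₂ falls below the rate achievable on spawning salmon alone: E₂/h₂ = λE₁/(1 + λh₁).
Solve for λ: λE₁h₂ = E₂(1 + λh₁) → λ(E₁h₂ − E₂h₁) = E₂ → λ = E₂/(E₁h₂ − E₂h₁).
λ = 520/(650×20 − 520×3.4) = 520/1.123e+04 = 0.0463 per min.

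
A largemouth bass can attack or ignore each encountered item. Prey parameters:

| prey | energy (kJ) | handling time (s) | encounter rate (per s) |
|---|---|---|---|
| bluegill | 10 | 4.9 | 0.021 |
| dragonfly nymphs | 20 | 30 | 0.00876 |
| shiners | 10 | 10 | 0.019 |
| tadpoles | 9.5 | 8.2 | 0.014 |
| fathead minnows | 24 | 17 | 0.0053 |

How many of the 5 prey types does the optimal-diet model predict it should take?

5

Profitabilities (E/h, kJ/s): bluegill 2.04, fathead minnows 1.41, tadpoles 1.16, shiners 1, dragonfly nymphs 0.667. Add prey in this order while the next type's profitability exceeds the intake rate on those already taken.
Rate on top 1: 0.1904. fathead minnows: 1.41 > 0.1904 → include.
Rate on top 2: 0.2826. tadpoles: 1.16 > 0.2826 → include.
Rate on top 3: 0.3595. shiners: 1 > 0.3595 → include.
Rate on top 4: 0.4408. dragonfly nymphs: 0.667 > 0.4408 → include.
Optimal diet: bluegill, fathead minnows, tadpoles, shiners, dragonfly nymphs — 5 of 5 types.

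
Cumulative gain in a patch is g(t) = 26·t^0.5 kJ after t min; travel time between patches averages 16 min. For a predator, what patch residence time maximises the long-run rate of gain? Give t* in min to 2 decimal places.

16.00 min

By the marginal value theorem, leave when the instantaneous gain rate g'(t) equals the habitat-wide average g(t)/(T + t).
g'(t) = 0.5·26·t^-0.5. Setting 0.5·26·t^-0.5 = 26·t^0.5/(16+t) gives 0.5(16+t) = t, so 0.50·t = 0.5×16.
t* = 0.5×16/0.50 = 16 min.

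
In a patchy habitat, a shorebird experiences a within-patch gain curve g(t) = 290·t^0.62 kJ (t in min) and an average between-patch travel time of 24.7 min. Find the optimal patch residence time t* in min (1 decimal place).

Maximise g(t)/(T+t): set derivative to zero → g'(t)(T+t) = g(t).
g'(t) = 0.62·290·t^-0.38. Setting 0.62·290·t^-0.38 = 290·t^0.62/(24.7+t) gives 0.62(24.7+t) = t, so 0.38·t = 0.62×24.7.
t* = 0.62×24.7/0.38 = 40.3 min.

40.3 min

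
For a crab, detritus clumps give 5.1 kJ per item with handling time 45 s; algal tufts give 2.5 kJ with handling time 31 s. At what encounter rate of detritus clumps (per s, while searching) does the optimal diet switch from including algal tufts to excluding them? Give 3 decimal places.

At the threshold, the rate on detritus clumps alone equals the profitability of algal tufts: λ·5.1/(1 + λ·45) = 2.5/31 = 0.08065.
Rearranging, λ(5.1 − 0.08065×45) = 0.08065, so λ = 0.08065/1.471 = 0.05482 per s.

0.055 per s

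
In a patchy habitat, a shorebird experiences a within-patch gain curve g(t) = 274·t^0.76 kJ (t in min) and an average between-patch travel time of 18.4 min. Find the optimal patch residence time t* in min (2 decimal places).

Optimal t* satisfies g'(t*) = g(t*)/(T + t*).
g'(t) = 0.76·274·t^-0.24. Setting 0.76·274·t^-0.24 = 274·t^0.76/(18.4+t) gives 0.76(18.4+t) = t, so 0.24·t = 0.76×18.4.
t* = 0.76×18.4/0.24 = 58.27 min.

58.27 min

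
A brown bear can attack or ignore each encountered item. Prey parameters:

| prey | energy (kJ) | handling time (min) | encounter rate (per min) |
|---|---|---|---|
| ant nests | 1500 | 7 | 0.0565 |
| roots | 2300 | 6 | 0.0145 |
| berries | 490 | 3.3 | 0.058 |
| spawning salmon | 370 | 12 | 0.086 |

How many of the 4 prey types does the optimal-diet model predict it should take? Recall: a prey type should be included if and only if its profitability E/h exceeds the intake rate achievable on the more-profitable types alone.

3

Profitabilities (E/h, kJ/min): roots 383, ant nests 214, berries 148, spawning salmon 30.8. Add prey in this order while the next type's profitability exceeds the intake rate on those already taken.
Rate on top 1: 30.68. ant nests: 214 > 30.68 → include.
Rate on top 2: 79.66. berries: 148 > 79.66 → include.
Rate on top 3: 87.53. spawning salmon: 30.8 < 87.53 → exclude; stop.
Optimal diet: roots, ant nests, berries — 3 of 4 types.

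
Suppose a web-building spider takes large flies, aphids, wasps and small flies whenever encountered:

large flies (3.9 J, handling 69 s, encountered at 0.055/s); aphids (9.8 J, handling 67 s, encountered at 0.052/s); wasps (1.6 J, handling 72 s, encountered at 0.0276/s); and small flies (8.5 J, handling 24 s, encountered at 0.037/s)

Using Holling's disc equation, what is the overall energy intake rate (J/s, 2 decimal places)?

0.10 J/s

R = Σλ_iE_i / (1 + Σλ_ih_i)
Numerator: 0.055×3.9 + 0.052×9.8 + 0.0276×1.6 + 0.037×8.5 = 1.083
Denominator: 1 + 0.055×69 + 0.052×67 + 0.0276×72 + 0.037×24 = 11.15
R = 1.083/11.15 = 0.09707 J/s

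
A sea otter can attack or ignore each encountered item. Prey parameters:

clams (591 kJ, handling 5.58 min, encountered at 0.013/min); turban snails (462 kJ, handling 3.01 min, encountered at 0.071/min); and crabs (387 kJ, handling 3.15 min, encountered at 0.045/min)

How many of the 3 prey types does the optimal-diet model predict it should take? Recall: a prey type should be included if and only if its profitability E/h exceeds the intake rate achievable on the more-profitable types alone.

3

Profitabilities (E/h, kJ/min): turban snails 153, crabs 123, clams 106. Add prey in this order while the next type's profitability exceeds the intake rate on those already taken.
Rate on top 1: 27.03. crabs: 123 > 27.03 → include.
Rate on top 2: 37.05. clams: 106 > 37.05 → include.
Optimal diet: turban snails, crabs, clams — 3 of 3 types.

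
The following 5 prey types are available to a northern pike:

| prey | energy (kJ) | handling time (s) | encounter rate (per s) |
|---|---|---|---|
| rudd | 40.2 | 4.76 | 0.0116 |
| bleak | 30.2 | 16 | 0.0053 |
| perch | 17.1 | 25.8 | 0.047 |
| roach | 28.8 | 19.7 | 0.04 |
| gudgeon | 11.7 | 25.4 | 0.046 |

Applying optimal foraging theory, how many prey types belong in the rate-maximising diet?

Rank by E/h (kJ/s): rudd 8.45, bleak 1.89, roach 1.46, perch 0.663, gudgeon 0.461. Include each in turn until the next type's E/h falls below the running intake rate.
Rate on top 1: 0.4419. bleak: 1.89 > 0.4419 → include.
Rate on top 2: 0.5494. roach: 1.46 > 0.5494 → include.
Rate on top 3: 0.9224. perch: 0.663 < 0.9224 → exclude; stop.
Optimal diet: rudd, bleak, roach — 3 of 5 types.

3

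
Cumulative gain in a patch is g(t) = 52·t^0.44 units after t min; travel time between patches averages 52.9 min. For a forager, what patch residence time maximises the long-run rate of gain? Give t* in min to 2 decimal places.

Optimal t* satisfies g'(t*) = g(t*)/(T + t*).
g'(t) = 0.44·52·t^-0.56. Setting 0.44·52·t^-0.56 = 52·t^0.44/(52.9+t) gives 0.44(52.9+t) = t, so 0.56·t = 0.44×52.9.
t* = 0.44×52.9/0.56 = 41.56 min.

41.56 min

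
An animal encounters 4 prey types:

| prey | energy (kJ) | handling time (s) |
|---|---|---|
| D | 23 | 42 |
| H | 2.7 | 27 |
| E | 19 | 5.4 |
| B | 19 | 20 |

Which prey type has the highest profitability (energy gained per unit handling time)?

Profitability E/h (kJ/s): D = 23/42 = 0.548, H = 2.7/27 = 0.1, E = 19/5.4 = 3.52, B = 19/20 = 0.95.
Ranked: E > B > D > H.

E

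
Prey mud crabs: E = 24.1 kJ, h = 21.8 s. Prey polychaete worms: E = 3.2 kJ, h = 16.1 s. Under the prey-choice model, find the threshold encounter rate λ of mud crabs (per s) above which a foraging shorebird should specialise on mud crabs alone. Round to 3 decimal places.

At the threshold, the rate on mud crabs alone equals the profitability of polychaete worms: λ·24.1/(1 + λ·21.8) = 3.2/16.1 = 0.1988.
Rearranging, λ(24.1 − 0.1988×21.8) = 0.1988, so λ = 0.1988/19.77 = 0.01005 per s.

0.010 per s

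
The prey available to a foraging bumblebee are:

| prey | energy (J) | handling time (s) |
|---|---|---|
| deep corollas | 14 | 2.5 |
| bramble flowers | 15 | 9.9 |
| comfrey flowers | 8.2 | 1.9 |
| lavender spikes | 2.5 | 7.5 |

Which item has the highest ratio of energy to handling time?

In descending order of E/h:
deep corollas: 14/2.5 = 5.6 J/s
comfrey flowers: 8.2/1.9 = 4.32 J/s
bramble flowers: 15/9.9 = 1.52 J/s
lavender spikes: 2.5/7.5 = 0.333 J/s

deep corollas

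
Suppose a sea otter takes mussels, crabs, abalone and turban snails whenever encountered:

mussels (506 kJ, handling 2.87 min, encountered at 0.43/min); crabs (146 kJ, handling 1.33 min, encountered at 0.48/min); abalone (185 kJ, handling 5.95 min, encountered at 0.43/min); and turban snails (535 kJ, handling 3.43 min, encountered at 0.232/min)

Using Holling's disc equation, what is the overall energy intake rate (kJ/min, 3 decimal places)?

78.906 kJ/min

R = Σλ_iE_i / (1 + Σλ_ih_i)
Numerator: 0.43×506 + 0.48×146 + 0.43×185 + 0.232×535 = 491.3
Denominator: 1 + 0.43×2.87 + 0.48×1.33 + 0.43×5.95 + 0.232×3.43 = 6.227
R = 491.3/6.227 = 78.91 kJ/min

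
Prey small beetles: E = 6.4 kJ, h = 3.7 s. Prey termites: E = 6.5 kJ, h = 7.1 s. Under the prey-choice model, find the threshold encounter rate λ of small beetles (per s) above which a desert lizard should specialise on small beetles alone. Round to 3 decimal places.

0.304 per s

At the threshold, the rate on small beetles alone equals the profitability of termites: λ·6.4/(1 + λ·3.7) = 6.5/7.1 = 0.9155.
Rearranging, λ(6.4 − 0.9155×3.7) = 0.9155, so λ = 0.9155/3.013 = 0.3039 per s.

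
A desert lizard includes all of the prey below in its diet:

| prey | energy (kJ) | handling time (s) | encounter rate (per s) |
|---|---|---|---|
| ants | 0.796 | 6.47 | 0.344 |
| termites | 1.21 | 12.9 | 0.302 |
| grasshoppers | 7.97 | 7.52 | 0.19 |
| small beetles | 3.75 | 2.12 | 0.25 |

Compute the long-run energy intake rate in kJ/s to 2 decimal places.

R = (0.344×0.796 + 0.302×1.21 + 0.19×7.97 + 0.25×3.75) / (1 + 0.344×6.47 + 0.302×12.9 + 0.19×7.52 + 0.25×2.12) = 3.091/9.08 = 0.3404 kJ/s.

0.34 kJ/s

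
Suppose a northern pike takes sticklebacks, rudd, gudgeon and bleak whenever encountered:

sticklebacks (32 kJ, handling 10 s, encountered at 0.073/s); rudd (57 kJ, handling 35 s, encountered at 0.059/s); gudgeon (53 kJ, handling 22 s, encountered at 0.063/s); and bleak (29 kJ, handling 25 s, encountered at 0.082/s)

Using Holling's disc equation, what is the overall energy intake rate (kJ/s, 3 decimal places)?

R = (0.073×32 + 0.059×57 + 0.063×53 + 0.082×29) / (1 + 0.073×10 + 0.059×35 + 0.063×22 + 0.082×25) = 11.42/7.231 = 1.579 kJ/s.

1.579 kJ/s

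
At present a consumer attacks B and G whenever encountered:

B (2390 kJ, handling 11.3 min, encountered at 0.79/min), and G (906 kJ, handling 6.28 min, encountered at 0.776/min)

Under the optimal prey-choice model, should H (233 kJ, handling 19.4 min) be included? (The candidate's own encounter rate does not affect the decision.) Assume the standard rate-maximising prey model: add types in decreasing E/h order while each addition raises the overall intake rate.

No

Intake rate on the current diet: R = (0.79×2390 + 0.776×906) / (1 + 0.79×11.3 + 0.776×6.28) = 2591/14.8 = 175.1 kJ/min.
Profitability of H: 233/19.4 = 12.01 kJ/min.
Since 12.01 < R, time spent handling H is better spent searching.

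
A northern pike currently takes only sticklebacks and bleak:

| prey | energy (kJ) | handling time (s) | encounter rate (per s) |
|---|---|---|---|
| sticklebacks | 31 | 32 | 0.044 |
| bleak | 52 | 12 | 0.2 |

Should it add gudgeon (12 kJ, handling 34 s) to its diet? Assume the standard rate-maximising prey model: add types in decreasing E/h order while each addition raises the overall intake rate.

Intake rate on the current diet: R = (0.044×31 + 0.2×52) / (1 + 0.044×32 + 0.2×12) = 11.76/4.808 = 2.447 kJ/s.
gudgeon: E/h = 12/34 = 0.3529 kJ/s.
0.3529 < 2.447, so adding gudgeon would lower the average — exclude it.

No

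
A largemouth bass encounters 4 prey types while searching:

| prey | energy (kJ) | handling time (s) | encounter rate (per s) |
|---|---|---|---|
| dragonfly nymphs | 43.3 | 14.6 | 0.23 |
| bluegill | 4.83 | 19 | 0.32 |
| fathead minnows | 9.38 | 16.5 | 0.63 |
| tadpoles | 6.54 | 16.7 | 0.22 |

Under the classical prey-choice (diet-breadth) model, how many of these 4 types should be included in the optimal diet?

Profitabilities (E/h, kJ/s): dragonfly nymphs 2.97, fathead minnows 0.568, tadpoles 0.392, bluegill 0.254. Add prey in this order while the next type's profitability exceeds the intake rate on those already taken.
Rate on top 1: 2.285. fathead minnows: 0.568 < 2.285 → exclude; stop.
Optimal diet: dragonfly nymphs — 1 of 4 types.

1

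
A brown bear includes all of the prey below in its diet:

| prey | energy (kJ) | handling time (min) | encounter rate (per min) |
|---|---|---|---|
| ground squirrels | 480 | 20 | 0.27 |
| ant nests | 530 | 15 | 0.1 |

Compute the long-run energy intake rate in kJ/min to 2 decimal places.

23.11 kJ/min

Energy encountered per unit search time: 0.27×480 + 0.1×530 = 182.6 kJ/min.
Handling time per unit search time: 0.27×20 + 0.1×15 = 6.9.
Rate = 182.6/(1 + 6.9) = 23.11 kJ/min.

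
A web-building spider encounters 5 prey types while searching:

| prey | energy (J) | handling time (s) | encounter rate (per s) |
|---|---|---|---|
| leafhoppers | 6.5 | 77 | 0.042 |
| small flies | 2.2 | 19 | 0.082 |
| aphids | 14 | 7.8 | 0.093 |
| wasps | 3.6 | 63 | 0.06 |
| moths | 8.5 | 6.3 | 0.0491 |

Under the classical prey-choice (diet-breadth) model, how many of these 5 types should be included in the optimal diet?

Rank by E/h (J/s): aphids 1.79, moths 1.35, small flies 0.116, leafhoppers 0.0844, wasps 0.0571. Include each in turn until the next type's E/h falls below the running intake rate.
Rate on top 1: 0.7546. moths: 1.35 > 0.7546 → include.
Rate on top 2: 0.845. small flies: 0.116 < 0.845 → exclude; stop.
Optimal diet: aphids, moths — 2 of 5 types.

2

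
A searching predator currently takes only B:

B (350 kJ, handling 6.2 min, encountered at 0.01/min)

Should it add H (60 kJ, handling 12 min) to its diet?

Intake rate on the current diet: R = (0.01×350) / (1 + 0.01×6.2) = 3.5/1.062 = 3.296 kJ/min.
Profitability of H: 60/12 = 5 kJ/min.
5 > 3.296, so adding H raises the average — include it.

Yes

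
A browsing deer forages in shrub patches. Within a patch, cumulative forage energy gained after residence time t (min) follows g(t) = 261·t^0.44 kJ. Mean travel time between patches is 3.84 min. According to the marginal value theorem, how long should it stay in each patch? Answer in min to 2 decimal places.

Maximise g(t)/(T+t): set derivative to zero → g'(t)(T+t) = g(t).
g'(t) = 0.44·261·t^-0.56. Setting 0.44·261·t^-0.56 = 261·t^0.44/(3.84+t) gives 0.44(3.84+t) = t, so 0.56·t = 0.44×3.84.
t* = 0.44×3.84/0.56 = 3.017 min.

3.02 min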